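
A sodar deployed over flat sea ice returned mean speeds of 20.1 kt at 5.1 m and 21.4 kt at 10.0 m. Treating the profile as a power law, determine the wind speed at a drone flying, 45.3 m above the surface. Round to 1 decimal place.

24.6 kt

First find α: α = ln(V₂/V₁)/ln(z₂/z₁) = ln(21.4/20.1)/ln(10.0/5.1) = 0.06267/0.67334 = 0.0931
Extrapolate from 10.0 m to 45.3 m: V₃ = 21.4 × (45.3/10.0)^0.0931 = 21.4 × 1.1510 = 24.6309 kt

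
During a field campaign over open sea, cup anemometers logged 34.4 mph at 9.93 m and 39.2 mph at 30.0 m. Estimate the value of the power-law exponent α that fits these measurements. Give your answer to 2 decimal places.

α ≈ 0.12

Power law: V₂/V₁ = (z₂/z₁)^α ⇒ α = ln(V₂/V₁) / ln(z₂/z₁)
α = ln(39.2/34.4) / ln(30.0/9.93) = ln(1.1395) / ln(3.0211)
  = 0.13062 / 1.10564 = 0.11814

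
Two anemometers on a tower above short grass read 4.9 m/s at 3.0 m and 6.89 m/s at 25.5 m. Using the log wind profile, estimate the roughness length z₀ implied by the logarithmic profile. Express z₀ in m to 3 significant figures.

z₀ ≈ 0.0154 m

Log law: V(z) ∝ ln(z/z₀). With r = V₁/V₂ = 4.9/6.89 = 0.71118,
r · ln(z₂/z₀) = ln(z₁/z₀) ⇒ ln z₀ = (ln z₁ − r·ln z₂)/(1 − r)
ln z₀ = (1.09861 − 0.71118×3.23868) / 0.28882 = -4.1709
z₀ = exp(-4.1709) = 0.01544 m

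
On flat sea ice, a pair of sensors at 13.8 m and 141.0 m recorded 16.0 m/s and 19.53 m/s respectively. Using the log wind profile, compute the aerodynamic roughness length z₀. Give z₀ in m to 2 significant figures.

Log law: V(z) ∝ ln(z/z₀). With r = V₁/V₂ = 16.0/19.53 = 0.81925,
r · ln(z₂/z₀) = ln(z₁/z₀) ⇒ ln z₀ = (ln z₁ − r·ln z₂)/(1 − r)
ln z₀ = (2.62467 − 0.81925×4.94876) / 0.18075 = -7.9095
z₀ = exp(-7.9095) = 0.0003673 m

z₀ ≈ 0.00037 m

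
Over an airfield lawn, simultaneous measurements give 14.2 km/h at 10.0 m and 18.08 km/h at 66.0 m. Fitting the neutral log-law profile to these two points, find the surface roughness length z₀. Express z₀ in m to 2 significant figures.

z₀ ≈ 0.010 m

Log law: V(z) ∝ ln(z/z₀). With r = V₁/V₂ = 14.2/18.08 = 0.78540,
r · ln(z₂/z₀) = ln(z₁/z₀) ⇒ ln z₀ = (ln z₁ − r·ln z₂)/(1 − r)
ln z₀ = (2.30259 − 0.78540×4.18965) / 0.21460 = -4.6037
z₀ = exp(-4.6037) = 0.01001 m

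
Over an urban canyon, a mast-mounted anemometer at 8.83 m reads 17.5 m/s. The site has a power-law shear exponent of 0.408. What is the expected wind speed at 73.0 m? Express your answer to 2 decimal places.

Power-law profile: V₂ = V₁ · (z₂/z₁)^α
V₂ = 17.5 × (73.0/8.83)^0.408 = 17.5 × (8.2673)^0.408
    = 17.5 × 2.3675 = 41.4307 m/s

41.43 m/s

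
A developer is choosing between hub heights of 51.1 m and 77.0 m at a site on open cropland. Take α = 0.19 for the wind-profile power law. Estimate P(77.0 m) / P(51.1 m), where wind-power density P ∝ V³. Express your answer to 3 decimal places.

Speed ratio: V_B/V_A = (z_B/z_A)^α = (77.0/51.1)^0.19 = (1.5068)^0.19 = 1.08102
Power-density ratio: P_B/P_A = (V_B/V_A)³ = (1.08102)³ = 1.26328

1.263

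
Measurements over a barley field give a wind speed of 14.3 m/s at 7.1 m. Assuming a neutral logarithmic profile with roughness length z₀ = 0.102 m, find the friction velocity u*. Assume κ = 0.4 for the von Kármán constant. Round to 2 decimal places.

u* ≈ 1.35 m/s

Log law: V(z) = (u*/κ) · ln(z/z₀) ⇒ u* = κ · V / ln(z/z₀)
u* = 0.4 × 14.3 / ln(7.1/0.102) = 0.4 × 14.3 / 4.2429
   = 5.7200 / 4.2429 = 1.3481 m/s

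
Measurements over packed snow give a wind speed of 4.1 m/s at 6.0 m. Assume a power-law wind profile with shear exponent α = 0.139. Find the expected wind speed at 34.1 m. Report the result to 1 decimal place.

5.2 m/s

Power-law profile: V₂ = V₁ · (z₂/z₁)^α
V₂ = 4.1 × (34.1/6.0)^0.139 = 4.1 × (5.6833)^0.139
    = 4.1 × 1.2732 = 5.2200 m/s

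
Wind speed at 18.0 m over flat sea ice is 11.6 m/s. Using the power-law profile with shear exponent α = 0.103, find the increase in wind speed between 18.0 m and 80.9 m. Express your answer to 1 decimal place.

1.9 m/s

Power law: V₂ = V₁ · (z₂/z₁)^α = 11.6 × (4.4944)^0.103 = 13.5420 m/s
ΔV = 13.5420 − 11.6 = 1.9420 m/s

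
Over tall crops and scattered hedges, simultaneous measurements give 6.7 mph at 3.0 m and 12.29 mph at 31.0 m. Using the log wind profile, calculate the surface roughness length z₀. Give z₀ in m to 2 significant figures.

z₀ ≈ 0.18 m

Log law: V(z) ∝ ln(z/z₀). With r = V₁/V₂ = 6.7/12.29 = 0.54516,
r · ln(z₂/z₀) = ln(z₁/z₀) ⇒ ln z₀ = (ln z₁ − r·ln z₂)/(1 − r)
ln z₀ = (1.09861 − 0.54516×3.43399) / 0.45484 = -1.7005
z₀ = exp(-1.7005) = 0.1826 m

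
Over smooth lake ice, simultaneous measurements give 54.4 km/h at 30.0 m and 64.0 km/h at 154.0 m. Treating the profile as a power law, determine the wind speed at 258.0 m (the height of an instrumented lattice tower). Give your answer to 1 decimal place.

First find α: α = ln(V₂/V₁)/ln(z₂/z₁) = ln(64.0/54.4)/ln(154.0/30.0) = 0.16252/1.63576 = 0.0994
Extrapolate from 154.0 m to 258.0 m: V₃ = 64.0 × (258.0/154.0)^0.0994 = 64.0 × 1.0526 = 67.3667 km/h

67.4 km/h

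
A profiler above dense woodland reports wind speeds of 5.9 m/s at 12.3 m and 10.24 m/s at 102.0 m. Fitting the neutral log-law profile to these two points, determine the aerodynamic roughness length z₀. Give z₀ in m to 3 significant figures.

z₀ ≈ 0.693 m

Log law: V(z) ∝ ln(z/z₀). With r = V₁/V₂ = 5.9/10.24 = 0.57617,
r · ln(z₂/z₀) = ln(z₁/z₀) ⇒ ln z₀ = (ln z₁ − r·ln z₂)/(1 − r)
ln z₀ = (2.50960 − 0.57617×4.62497) / 0.42383 = -0.3661
z₀ = exp(-0.3661) = 0.6934 m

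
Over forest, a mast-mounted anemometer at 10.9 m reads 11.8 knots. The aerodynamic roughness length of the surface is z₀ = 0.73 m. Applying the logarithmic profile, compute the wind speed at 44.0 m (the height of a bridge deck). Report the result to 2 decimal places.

Log law: V(z) ∝ ln(z/z₀), so V₂/V₁ = ln(z₂/z₀) / ln(z₁/z₀).
ln(44.0/0.73) = 4.0989, ln(10.9/0.73) = 2.7035
V₂ = 11.8 × 4.0989/2.7035 = 11.8 × 1.5162 = 17.8907 knots

17.89 knots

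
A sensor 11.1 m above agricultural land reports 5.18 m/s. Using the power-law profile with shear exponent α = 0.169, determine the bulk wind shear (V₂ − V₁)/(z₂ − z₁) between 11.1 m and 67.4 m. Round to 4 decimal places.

Power law: V₂ = V₁ · (z₂/z₁)^α = 5.18 × (6.0721)^0.169 = 7.0261 m/s
ΔV/Δz = (7.0261 − 5.18)/(67.4 − 11.1) = 1.8461/56.3000 = 0.03279 m/s/m

0.0328 m/s/m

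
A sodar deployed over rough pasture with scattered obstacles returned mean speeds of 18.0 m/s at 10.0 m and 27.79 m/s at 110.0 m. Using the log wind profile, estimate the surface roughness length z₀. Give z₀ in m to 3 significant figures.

Log law: V(z) ∝ ln(z/z₀). With r = V₁/V₂ = 18.0/27.79 = 0.64772,
r · ln(z₂/z₀) = ln(z₁/z₀) ⇒ ln z₀ = (ln z₁ − r·ln z₂)/(1 − r)
ln z₀ = (2.30259 − 0.64772×4.70048) / 0.35228 = -2.1062
z₀ = exp(-2.1062) = 0.1217 m

z₀ ≈ 0.122 m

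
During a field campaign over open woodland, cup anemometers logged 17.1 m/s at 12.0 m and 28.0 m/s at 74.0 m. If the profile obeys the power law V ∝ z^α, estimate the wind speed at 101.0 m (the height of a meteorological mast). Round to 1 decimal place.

First find α: α = ln(V₂/V₁)/ln(z₂/z₁) = ln(28.0/17.1)/ln(74.0/12.0) = 0.49313/1.81916 = 0.2711
Extrapolate from 74.0 m to 101.0 m: V₃ = 28.0 × (101.0/74.0)^0.2711 = 28.0 × 1.0880 = 30.4633 m/s

30.5 m/s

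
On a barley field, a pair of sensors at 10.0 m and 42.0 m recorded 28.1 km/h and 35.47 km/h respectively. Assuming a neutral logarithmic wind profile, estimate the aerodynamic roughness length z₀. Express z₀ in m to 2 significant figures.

Log law: V(z) ∝ ln(z/z₀). With r = V₁/V₂ = 28.1/35.47 = 0.79222,
r · ln(z₂/z₀) = ln(z₁/z₀) ⇒ ln z₀ = (ln z₁ − r·ln z₂)/(1 − r)
ln z₀ = (2.30259 − 0.79222×3.73767) / 0.20778 = -3.1690
z₀ = exp(-3.1690) = 0.04204 m

z₀ ≈ 0.042 m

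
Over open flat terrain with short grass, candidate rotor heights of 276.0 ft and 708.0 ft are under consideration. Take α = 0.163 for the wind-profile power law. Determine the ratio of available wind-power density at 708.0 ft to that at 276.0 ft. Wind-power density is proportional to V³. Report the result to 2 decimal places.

1.59

Speed ratio: V_B/V_A = (z_B/z_A)^α = (708.0/276.0)^0.163 = (2.5652)^0.163 = 1.16597
Power-density ratio: P_B/P_A = (V_B/V_A)³ = (1.16597)³ = 1.58512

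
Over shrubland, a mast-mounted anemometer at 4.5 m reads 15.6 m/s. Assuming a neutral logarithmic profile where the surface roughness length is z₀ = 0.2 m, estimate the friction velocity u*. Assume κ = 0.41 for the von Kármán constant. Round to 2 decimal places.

u* ≈ 2.05 m/s

Log law: V(z) = (u*/κ) · ln(z/z₀) ⇒ u* = κ · V / ln(z/z₀)
u* = 0.41 × 15.6 / ln(4.5/0.2) = 0.41 × 15.6 / 3.1135
   = 6.3960 / 3.1135 = 2.0543 m/s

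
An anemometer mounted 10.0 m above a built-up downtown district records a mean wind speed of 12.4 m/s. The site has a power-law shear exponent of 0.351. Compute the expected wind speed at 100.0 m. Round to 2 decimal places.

27.82 m/s

Power-law profile: V₂ = V₁ · (z₂/z₁)^α
V₂ = 12.4 × (100.0/10.0)^0.351 = 12.4 × (10.0000)^0.351
    = 12.4 × 2.2439 = 27.8241 m/s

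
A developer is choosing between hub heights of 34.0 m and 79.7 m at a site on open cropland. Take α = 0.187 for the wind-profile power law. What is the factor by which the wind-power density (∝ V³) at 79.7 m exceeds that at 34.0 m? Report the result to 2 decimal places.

Speed ratio: V_B/V_A = (z_B/z_A)^α = (79.7/34.0)^0.187 = (2.3441)^0.187 = 1.17270
Power-density ratio: P_B/P_A = (V_B/V_A)³ = (1.17270)³ = 1.61272

1.61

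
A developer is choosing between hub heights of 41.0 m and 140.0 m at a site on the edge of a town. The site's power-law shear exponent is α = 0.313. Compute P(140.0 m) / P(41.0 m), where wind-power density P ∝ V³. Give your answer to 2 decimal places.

3.17

Speed ratio: V_B/V_A = (z_B/z_A)^α = (140.0/41.0)^0.313 = (3.4146)^0.313 = 1.46871
Power-density ratio: P_B/P_A = (V_B/V_A)³ = (1.46871)³ = 3.16818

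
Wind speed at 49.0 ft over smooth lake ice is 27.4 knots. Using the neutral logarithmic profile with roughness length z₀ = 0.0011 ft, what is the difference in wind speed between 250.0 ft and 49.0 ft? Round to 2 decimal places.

Log law: V₂ = V₁ · ln(z₂/z₀)/ln(z₁/z₀) = 27.4 × 12.3339/10.7043 = 31.5714 knots
ΔV = 31.5714 − 27.4 = 4.1714 knots

4.17 knots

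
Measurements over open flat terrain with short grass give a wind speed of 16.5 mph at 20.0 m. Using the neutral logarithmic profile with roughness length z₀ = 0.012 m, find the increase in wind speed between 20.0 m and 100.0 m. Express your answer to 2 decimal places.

Log law: V₂ = V₁ · ln(z₂/z₀)/ln(z₁/z₀) = 16.5 × 9.0280/7.4186 = 20.0796 mph
ΔV = 20.0796 − 16.5 = 3.5796 mph

3.58 mph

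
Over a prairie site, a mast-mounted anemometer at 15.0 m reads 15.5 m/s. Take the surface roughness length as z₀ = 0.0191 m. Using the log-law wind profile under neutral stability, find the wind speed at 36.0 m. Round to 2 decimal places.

Log law: V(z) ∝ ln(z/z₀), so V₂/V₁ = ln(z₂/z₀) / ln(z₁/z₀).
ln(36.0/0.0191) = 7.5416, ln(15.0/0.0191) = 6.6661
V₂ = 15.5 × 7.5416/6.6661 = 15.5 × 1.1313 = 17.5356 m/s

17.54 m/s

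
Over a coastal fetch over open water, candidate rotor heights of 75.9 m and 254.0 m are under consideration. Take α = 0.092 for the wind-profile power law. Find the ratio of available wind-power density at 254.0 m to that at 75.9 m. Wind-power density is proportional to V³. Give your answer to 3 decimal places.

Speed ratio: V_B/V_A = (z_B/z_A)^α = (254.0/75.9)^0.092 = (3.3465)^0.092 = 1.11754
Power-density ratio: P_B/P_A = (V_B/V_A)³ = (1.11754)³ = 1.39568

1.396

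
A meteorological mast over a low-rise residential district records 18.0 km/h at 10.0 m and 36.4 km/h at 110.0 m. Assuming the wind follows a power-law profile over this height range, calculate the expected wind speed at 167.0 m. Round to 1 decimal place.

41.1 km/h

First find α: α = ln(V₂/V₁)/ln(z₂/z₁) = ln(36.4/18.0)/ln(110.0/10.0) = 0.70420/2.39790 = 0.2937
Extrapolate from 110.0 m to 167.0 m: V₃ = 36.4 × (167.0/110.0)^0.2937 = 36.4 × 1.1304 = 41.1482 km/h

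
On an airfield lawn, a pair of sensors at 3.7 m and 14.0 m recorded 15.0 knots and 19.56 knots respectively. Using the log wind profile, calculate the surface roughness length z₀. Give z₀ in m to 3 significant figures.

Log law: V(z) ∝ ln(z/z₀). With r = V₁/V₂ = 15.0/19.56 = 0.76687,
r · ln(z₂/z₀) = ln(z₁/z₀) ⇒ ln z₀ = (ln z₁ − r·ln z₂)/(1 − r)
ln z₀ = (1.30833 − 0.76687×2.63906) / 0.23313 = -3.0691
z₀ = exp(-3.0691) = 0.04647 m

z₀ ≈ 0.0465 m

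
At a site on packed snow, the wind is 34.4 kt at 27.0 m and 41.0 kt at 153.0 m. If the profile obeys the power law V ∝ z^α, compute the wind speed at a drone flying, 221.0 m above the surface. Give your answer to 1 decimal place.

First find α: α = ln(V₂/V₁)/ln(z₂/z₁) = ln(41.0/34.4)/ln(153.0/27.0) = 0.17552/1.73460 = 0.1012
Extrapolate from 153.0 m to 221.0 m: V₃ = 41.0 × (221.0/153.0)^0.1012 = 41.0 × 1.0379 = 42.5543 kt

42.6 kt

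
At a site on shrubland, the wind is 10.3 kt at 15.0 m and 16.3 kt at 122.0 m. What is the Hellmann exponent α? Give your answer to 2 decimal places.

Power law: V₂/V₁ = (z₂/z₁)^α ⇒ α = ln(V₂/V₁) / ln(z₂/z₁)
α = ln(16.3/10.3) / ln(122.0/15.0) = ln(1.5825) / ln(8.1333)
  = 0.45902 / 2.09597 = 0.21900

α ≈ 0.22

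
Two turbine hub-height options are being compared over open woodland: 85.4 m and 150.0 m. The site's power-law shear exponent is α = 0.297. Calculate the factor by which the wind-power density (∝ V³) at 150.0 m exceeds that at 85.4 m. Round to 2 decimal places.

1.65

Speed ratio: V_B/V_A = (z_B/z_A)^α = (150.0/85.4)^0.297 = (1.7564)^0.297 = 1.18211
Power-density ratio: P_B/P_A = (V_B/V_A)³ = (1.18211)³ = 1.65184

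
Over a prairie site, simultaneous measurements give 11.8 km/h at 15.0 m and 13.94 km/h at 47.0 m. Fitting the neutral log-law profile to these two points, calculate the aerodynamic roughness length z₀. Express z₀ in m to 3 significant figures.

Log law: V(z) ∝ ln(z/z₀). With r = V₁/V₂ = 11.8/13.94 = 0.84648,
r · ln(z₂/z₀) = ln(z₁/z₀) ⇒ ln z₀ = (ln z₁ − r·ln z₂)/(1 − r)
ln z₀ = (2.70805 − 0.84648×3.85015) / 0.15352 = -3.5895
z₀ = exp(-3.5895) = 0.02761 m

z₀ ≈ 0.0276 m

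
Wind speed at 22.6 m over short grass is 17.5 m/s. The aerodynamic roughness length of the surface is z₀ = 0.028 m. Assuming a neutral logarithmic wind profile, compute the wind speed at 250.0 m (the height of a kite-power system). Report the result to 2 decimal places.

Log law: V(z) ∝ ln(z/z₀), so V₂/V₁ = ln(z₂/z₀) / ln(z₁/z₀).
ln(250.0/0.028) = 9.0970, ln(22.6/0.028) = 6.6935
V₂ = 17.5 × 9.0970/6.6935 = 17.5 × 1.3591 = 23.7839 m/s

23.78 m/s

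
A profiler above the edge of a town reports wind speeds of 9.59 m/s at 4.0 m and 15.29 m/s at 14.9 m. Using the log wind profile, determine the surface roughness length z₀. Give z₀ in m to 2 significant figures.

z₀ ≈ 0.44 m

Log law: V(z) ∝ ln(z/z₀). With r = V₁/V₂ = 9.59/15.29 = 0.62721,
r · ln(z₂/z₀) = ln(z₁/z₀) ⇒ ln z₀ = (ln z₁ − r·ln z₂)/(1 − r)
ln z₀ = (1.38629 − 0.62721×2.70136) / 0.37279 = -0.8262
z₀ = exp(-0.8262) = 0.4377 m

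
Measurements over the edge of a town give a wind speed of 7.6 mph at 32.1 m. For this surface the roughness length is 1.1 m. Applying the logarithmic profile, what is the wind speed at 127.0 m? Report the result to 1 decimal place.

10.7 mph

Log law: V(z) ∝ ln(z/z₀), so V₂/V₁ = ln(z₂/z₀) / ln(z₁/z₀).
ln(127.0/1.1) = 4.7489, ln(32.1/1.1) = 3.3735
V₂ = 7.6 × 4.7489/3.3735 = 7.6 × 1.4077 = 10.6984 mph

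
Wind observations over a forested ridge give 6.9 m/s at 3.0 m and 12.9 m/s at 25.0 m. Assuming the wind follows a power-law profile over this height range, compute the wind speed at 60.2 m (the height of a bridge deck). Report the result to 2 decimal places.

First find α: α = ln(V₂/V₁)/ln(z₂/z₁) = ln(12.9/6.9)/ln(25.0/3.0) = 0.62571/2.12026 = 0.2951
Extrapolate from 25.0 m to 60.2 m: V₃ = 12.9 × (60.2/25.0)^0.2951 = 12.9 × 1.2961 = 16.7194 m/s

16.72 m/s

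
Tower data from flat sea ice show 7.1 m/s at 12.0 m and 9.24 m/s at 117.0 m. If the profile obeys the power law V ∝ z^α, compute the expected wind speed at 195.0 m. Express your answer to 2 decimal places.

9.80 m/s

First find α: α = ln(V₂/V₁)/ln(z₂/z₁) = ln(9.24/7.1)/ln(117.0/12.0) = 0.26345/2.27727 = 0.1157
Extrapolate from 117.0 m to 195.0 m: V₃ = 9.24 × (195.0/117.0)^0.1157 = 9.24 × 1.0609 = 9.8025 m/s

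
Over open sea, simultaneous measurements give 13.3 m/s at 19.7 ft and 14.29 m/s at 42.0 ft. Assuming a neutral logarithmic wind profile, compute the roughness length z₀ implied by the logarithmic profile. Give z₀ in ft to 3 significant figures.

z₀ ≈ 0.000754 ft

Log law: V(z) ∝ ln(z/z₀). With r = V₁/V₂ = 13.3/14.29 = 0.93072,
r · ln(z₂/z₀) = ln(z₁/z₀) ⇒ ln z₀ = (ln z₁ − r·ln z₂)/(1 − r)
ln z₀ = (2.98062 − 0.93072×3.73767) / 0.06928 = -7.1899
z₀ = exp(-7.1899) = 0.0007542 ft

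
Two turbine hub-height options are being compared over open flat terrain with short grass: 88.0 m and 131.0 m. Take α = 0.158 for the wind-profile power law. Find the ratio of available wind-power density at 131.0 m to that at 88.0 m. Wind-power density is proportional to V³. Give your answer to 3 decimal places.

1.208

Speed ratio: V_B/V_A = (z_B/z_A)^α = (131.0/88.0)^0.158 = (1.4886)^0.158 = 1.06488
Power-density ratio: P_B/P_A = (V_B/V_A)³ = (1.06488)³ = 1.20754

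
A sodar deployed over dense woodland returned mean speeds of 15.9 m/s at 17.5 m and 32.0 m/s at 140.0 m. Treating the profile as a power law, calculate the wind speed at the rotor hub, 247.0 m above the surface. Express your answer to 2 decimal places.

First find α: α = ln(V₂/V₁)/ln(z₂/z₁) = ln(32.0/15.9)/ln(140.0/17.5) = 0.69942/2.07944 = 0.3363
Extrapolate from 140.0 m to 247.0 m: V₃ = 32.0 × (247.0/140.0)^0.3363 = 32.0 × 1.2104 = 38.7332 m/s

38.73 m/s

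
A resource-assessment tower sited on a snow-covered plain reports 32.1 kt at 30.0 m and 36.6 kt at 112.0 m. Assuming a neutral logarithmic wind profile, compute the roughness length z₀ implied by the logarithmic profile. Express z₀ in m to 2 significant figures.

Log law: V(z) ∝ ln(z/z₀). With r = V₁/V₂ = 32.1/36.6 = 0.87705,
r · ln(z₂/z₀) = ln(z₁/z₀) ⇒ ln z₀ = (ln z₁ − r·ln z₂)/(1 − r)
ln z₀ = (3.40120 − 0.87705×4.71850) / 0.12295 = -5.9956
z₀ = exp(-5.9956) = 0.002490 m

z₀ ≈ 0.0025 m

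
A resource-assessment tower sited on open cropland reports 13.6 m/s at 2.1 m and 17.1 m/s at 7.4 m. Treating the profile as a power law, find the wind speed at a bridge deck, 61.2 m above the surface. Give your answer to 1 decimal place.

First find α: α = ln(V₂/V₁)/ln(z₂/z₁) = ln(17.1/13.6)/ln(7.4/2.1) = 0.22901/1.25954 = 0.1818
Extrapolate from 7.4 m to 61.2 m: V₃ = 17.1 × (61.2/7.4)^0.1818 = 17.1 × 1.4683 = 25.1084 m/s

25.1 m/s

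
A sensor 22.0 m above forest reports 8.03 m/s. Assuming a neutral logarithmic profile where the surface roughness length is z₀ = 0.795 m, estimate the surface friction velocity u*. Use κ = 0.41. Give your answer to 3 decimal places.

u* ≈ 0.992 m/s

Log law: V(z) = (u*/κ) · ln(z/z₀) ⇒ u* = κ · V / ln(z/z₀)
u* = 0.41 × 8.03 / ln(22.0/0.795) = 0.41 × 8.03 / 3.3205
   = 3.2923 / 3.3205 = 0.9915 m/s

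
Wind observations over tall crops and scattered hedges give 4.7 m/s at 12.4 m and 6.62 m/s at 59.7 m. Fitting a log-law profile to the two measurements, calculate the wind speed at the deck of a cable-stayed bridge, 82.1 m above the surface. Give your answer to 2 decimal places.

7.01 m/s

Log law: V ∝ ln(z/z₀). From the pair, with r = V₁/V₂ = 0.70997,
ln z₀ = (ln z₁ − r·ln z₂)/(1 − r) = (2.5177 − 0.70997×4.0893)/0.29003 = -1.3295 → z₀ = 0.2646 m
V₃ = V₁ · ln(z₃/z₀)/ln(z₁/z₀) = 4.7 × 5.7375/3.8472 = 7.0092 m/s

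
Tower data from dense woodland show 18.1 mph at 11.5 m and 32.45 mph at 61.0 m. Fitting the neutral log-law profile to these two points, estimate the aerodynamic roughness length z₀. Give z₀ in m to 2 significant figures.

z₀ ≈ 1.4 m

Log law: V(z) ∝ ln(z/z₀). With r = V₁/V₂ = 18.1/32.45 = 0.55778,
r · ln(z₂/z₀) = ln(z₁/z₀) ⇒ ln z₀ = (ln z₁ − r·ln z₂)/(1 − r)
ln z₀ = (2.44235 − 0.55778×4.11087) / 0.44222 = 0.3378
z₀ = exp(0.3378) = 1.402 m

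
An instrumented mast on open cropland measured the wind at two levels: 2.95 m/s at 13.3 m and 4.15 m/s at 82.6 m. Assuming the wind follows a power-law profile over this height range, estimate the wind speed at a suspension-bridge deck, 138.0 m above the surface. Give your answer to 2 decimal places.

First find α: α = ln(V₂/V₁)/ln(z₂/z₁) = ln(4.15/2.95)/ln(82.6/13.3) = 0.34130/1.82625 = 0.1869
Extrapolate from 82.6 m to 138.0 m: V₃ = 4.15 × (138.0/82.6)^0.1869 = 4.15 × 1.1007 = 4.5678 m/s

4.57 m/s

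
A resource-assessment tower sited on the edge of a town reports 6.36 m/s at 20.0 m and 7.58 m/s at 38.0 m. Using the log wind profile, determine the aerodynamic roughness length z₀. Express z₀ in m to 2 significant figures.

z₀ ≈ 0.70 m

Log law: V(z) ∝ ln(z/z₀). With r = V₁/V₂ = 6.36/7.58 = 0.83905,
r · ln(z₂/z₀) = ln(z₁/z₀) ⇒ ln z₀ = (ln z₁ − r·ln z₂)/(1 − r)
ln z₀ = (2.99573 − 0.83905×3.63759) / 0.16095 = -0.3503
z₀ = exp(-0.3503) = 0.7045 m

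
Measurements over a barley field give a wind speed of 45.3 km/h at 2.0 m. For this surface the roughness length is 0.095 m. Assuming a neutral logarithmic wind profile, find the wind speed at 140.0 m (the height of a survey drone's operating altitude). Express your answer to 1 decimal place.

108.5 km/h

Log law: V(z) ∝ ln(z/z₀), so V₂/V₁ = ln(z₂/z₀) / ln(z₁/z₀).
ln(140.0/0.095) = 7.2955, ln(2.0/0.095) = 3.0470
V₂ = 45.3 × 7.2955/3.0470 = 45.3 × 2.3943 = 108.4622 km/h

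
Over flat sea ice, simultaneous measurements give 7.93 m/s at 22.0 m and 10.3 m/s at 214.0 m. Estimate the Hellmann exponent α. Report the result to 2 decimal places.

Power law: V₂/V₁ = (z₂/z₁)^α ⇒ α = ln(V₂/V₁) / ln(z₂/z₁)
α = ln(10.3/7.93) / ln(214.0/22.0) = ln(1.2989) / ln(9.7273)
  = 0.26149 / 2.27493 = 0.11494

α ≈ 0.11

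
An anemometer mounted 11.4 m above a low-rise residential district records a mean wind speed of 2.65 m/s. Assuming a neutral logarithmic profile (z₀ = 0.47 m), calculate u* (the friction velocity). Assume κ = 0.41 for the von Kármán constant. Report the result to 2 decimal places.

Log law: V(z) = (u*/κ) · ln(z/z₀) ⇒ u* = κ · V / ln(z/z₀)
u* = 0.41 × 2.65 / ln(11.4/0.47) = 0.41 × 2.65 / 3.1886
   = 1.0865 / 3.1886 = 0.3407 m/s

u* ≈ 0.34 m/s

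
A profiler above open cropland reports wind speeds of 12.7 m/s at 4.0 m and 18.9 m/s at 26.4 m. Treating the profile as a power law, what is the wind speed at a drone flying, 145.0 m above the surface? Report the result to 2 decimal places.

27.06 m/s

First find α: α = ln(V₂/V₁)/ln(z₂/z₁) = ln(18.9/12.7)/ln(26.4/4.0) = 0.39756/1.88707 = 0.2107
Extrapolate from 26.4 m to 145.0 m: V₃ = 18.9 × (145.0/26.4)^0.2107 = 18.9 × 1.4317 = 27.0590 m/s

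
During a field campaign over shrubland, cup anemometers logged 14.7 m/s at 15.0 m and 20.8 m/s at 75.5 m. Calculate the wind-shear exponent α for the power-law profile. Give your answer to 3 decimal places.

Power law: V₂/V₁ = (z₂/z₁)^α ⇒ α = ln(V₂/V₁) / ln(z₂/z₁)
α = ln(20.8/14.7) / ln(75.5/15.0) = ln(1.4150) / ln(5.0333)
  = 0.34711 / 1.61608 = 0.21478

α ≈ 0.215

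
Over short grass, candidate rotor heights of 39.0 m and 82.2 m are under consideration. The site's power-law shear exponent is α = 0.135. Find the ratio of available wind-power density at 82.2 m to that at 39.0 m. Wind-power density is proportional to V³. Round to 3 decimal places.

1.353

Speed ratio: V_B/V_A = (z_B/z_A)^α = (82.2/39.0)^0.135 = (2.1077)^0.135 = 1.10590
Power-density ratio: P_B/P_A = (V_B/V_A)³ = (1.10590)³ = 1.35251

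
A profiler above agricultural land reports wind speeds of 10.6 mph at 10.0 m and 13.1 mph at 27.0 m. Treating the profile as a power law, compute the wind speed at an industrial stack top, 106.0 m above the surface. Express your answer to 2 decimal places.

17.53 mph

First find α: α = ln(V₂/V₁)/ln(z₂/z₁) = ln(13.1/10.6)/ln(27.0/10.0) = 0.21176/0.99325 = 0.2132
Extrapolate from 27.0 m to 106.0 m: V₃ = 13.1 × (106.0/27.0)^0.2132 = 13.1 × 1.3385 = 17.5347 mph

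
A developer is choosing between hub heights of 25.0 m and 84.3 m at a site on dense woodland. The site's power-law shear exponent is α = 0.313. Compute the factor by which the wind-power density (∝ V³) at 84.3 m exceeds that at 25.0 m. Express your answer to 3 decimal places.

Speed ratio: V_B/V_A = (z_B/z_A)^α = (84.3/25.0)^0.313 = (3.3720)^0.313 = 1.46295
Power-density ratio: P_B/P_A = (V_B/V_A)³ = (1.46295)³ = 3.13102

3.131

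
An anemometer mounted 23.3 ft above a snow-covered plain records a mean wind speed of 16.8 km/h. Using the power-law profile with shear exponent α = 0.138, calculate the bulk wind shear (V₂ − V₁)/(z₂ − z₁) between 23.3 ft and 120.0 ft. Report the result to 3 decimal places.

Power law: V₂ = V₁ · (z₂/z₁)^α = 16.8 × (5.1502)^0.138 = 21.0640 km/h
ΔV/Δz = (21.0640 − 16.8)/(120.0 − 23.3) = 4.2640/96.7000 = 0.04410 km/h/ft

0.044 km/h/ft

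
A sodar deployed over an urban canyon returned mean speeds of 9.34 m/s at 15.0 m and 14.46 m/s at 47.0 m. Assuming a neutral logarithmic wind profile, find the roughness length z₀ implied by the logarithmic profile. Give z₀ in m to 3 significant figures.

Log law: V(z) ∝ ln(z/z₀). With r = V₁/V₂ = 9.34/14.46 = 0.64592,
r · ln(z₂/z₀) = ln(z₁/z₀) ⇒ ln z₀ = (ln z₁ − r·ln z₂)/(1 − r)
ln z₀ = (2.70805 − 0.64592×3.85015) / 0.35408 = 0.6246
z₀ = exp(0.6246) = 1.868 m

z₀ ≈ 1.87 m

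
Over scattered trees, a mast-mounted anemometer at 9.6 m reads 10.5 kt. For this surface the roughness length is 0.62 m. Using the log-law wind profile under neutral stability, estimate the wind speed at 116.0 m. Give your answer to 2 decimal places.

20.05 kt

Log law: V(z) ∝ ln(z/z₀), so V₂/V₁ = ln(z₂/z₀) / ln(z₁/z₀).
ln(116.0/0.62) = 5.2316, ln(9.6/0.62) = 2.7398
V₂ = 10.5 × 5.2316/2.7398 = 10.5 × 1.9095 = 20.0497 kt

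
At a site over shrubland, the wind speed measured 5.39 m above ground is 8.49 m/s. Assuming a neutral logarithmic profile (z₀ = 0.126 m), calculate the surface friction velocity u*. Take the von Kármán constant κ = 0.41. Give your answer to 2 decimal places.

Log law: V(z) = (u*/κ) · ln(z/z₀) ⇒ u* = κ · V / ln(z/z₀)
u* = 0.41 × 8.49 / ln(5.39/0.126) = 0.41 × 8.49 / 3.7560
   = 3.4809 / 3.7560 = 0.9268 m/s

u* ≈ 0.93 m/s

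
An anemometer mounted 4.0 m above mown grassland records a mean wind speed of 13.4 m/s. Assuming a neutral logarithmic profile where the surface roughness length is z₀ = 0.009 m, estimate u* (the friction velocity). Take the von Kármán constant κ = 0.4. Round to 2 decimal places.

u* ≈ 0.88 m/s

Log law: V(z) = (u*/κ) · ln(z/z₀) ⇒ u* = κ · V / ln(z/z₀)
u* = 0.4 × 13.4 / ln(4.0/0.009) = 0.4 × 13.4 / 6.0968
   = 5.3600 / 6.0968 = 0.8791 m/s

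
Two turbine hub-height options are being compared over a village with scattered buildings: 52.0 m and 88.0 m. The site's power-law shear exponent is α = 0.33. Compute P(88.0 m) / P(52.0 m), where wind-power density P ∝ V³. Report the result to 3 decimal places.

1.683

Speed ratio: V_B/V_A = (z_B/z_A)^α = (88.0/52.0)^0.33 = (1.6923)^0.33 = 1.18959
Power-density ratio: P_B/P_A = (V_B/V_A)³ = (1.18959)³ = 1.68343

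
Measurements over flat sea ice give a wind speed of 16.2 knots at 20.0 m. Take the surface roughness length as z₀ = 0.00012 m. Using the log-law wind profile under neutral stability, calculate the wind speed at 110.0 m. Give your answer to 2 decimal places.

18.50 knots

Log law: V(z) ∝ ln(z/z₀), so V₂/V₁ = ln(z₂/z₀) / ln(z₁/z₀).
ln(110.0/0.00012) = 13.7285, ln(20.0/0.00012) = 12.0238
V₂ = 16.2 × 13.7285/12.0238 = 16.2 × 1.1418 = 18.4969 knots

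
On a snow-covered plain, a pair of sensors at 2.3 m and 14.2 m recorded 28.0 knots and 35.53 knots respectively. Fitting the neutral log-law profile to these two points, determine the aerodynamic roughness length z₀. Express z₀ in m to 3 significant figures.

Log law: V(z) ∝ ln(z/z₀). With r = V₁/V₂ = 28.0/35.53 = 0.78807,
r · ln(z₂/z₀) = ln(z₁/z₀) ⇒ ln z₀ = (ln z₁ − r·ln z₂)/(1 − r)
ln z₀ = (0.83291 − 0.78807×2.65324) / 0.21193 = -5.9359
z₀ = exp(-5.9359) = 0.002643 m

z₀ ≈ 0.00264 m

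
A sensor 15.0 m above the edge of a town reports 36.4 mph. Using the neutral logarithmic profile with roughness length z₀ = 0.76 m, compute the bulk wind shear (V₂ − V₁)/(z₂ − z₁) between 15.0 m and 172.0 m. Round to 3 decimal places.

0.190 mph/m

Log law: V₂ = V₁ · ln(z₂/z₀)/ln(z₁/z₀) = 36.4 × 5.4219/2.9825 = 66.1724 mph
ΔV/Δz = (66.1724 − 36.4)/(172.0 − 15.0) = 29.7724/157.0000 = 0.18963 mph/m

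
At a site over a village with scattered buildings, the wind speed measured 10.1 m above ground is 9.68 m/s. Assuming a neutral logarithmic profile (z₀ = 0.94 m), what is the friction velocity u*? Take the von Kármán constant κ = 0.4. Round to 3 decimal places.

Log law: V(z) = (u*/κ) · ln(z/z₀) ⇒ u* = κ · V / ln(z/z₀)
u* = 0.4 × 9.68 / ln(10.1/0.94) = 0.4 × 9.68 / 2.3744
   = 3.8720 / 2.3744 = 1.6307 m/s

u* ≈ 1.631 m/s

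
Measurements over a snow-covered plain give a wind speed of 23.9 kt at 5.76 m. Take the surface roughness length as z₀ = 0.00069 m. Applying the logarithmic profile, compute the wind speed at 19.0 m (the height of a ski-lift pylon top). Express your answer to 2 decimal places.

27.06 kt

Log law: V(z) ∝ ln(z/z₀), so V₂/V₁ = ln(z₂/z₀) / ln(z₁/z₀).
ln(19.0/0.00069) = 10.2233, ln(5.76/0.00069) = 9.0298
V₂ = 23.9 × 10.2233/9.0298 = 23.9 × 1.1322 = 27.0590 kt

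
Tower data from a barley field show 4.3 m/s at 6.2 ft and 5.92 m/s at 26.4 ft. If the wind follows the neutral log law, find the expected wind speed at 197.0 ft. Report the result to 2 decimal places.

8.17 m/s

Log law: V ∝ ln(z/z₀). From the pair, with r = V₁/V₂ = 0.72635,
ln z₀ = (ln z₁ − r·ln z₂)/(1 − r) = (1.8245 − 0.72635×3.2734)/0.27365 = -2.0211 → z₀ = 0.1325 ft
V₃ = V₁ · ln(z₃/z₀)/ln(z₁/z₀) = 4.3 × 7.3043/3.8456 = 8.1673 m/s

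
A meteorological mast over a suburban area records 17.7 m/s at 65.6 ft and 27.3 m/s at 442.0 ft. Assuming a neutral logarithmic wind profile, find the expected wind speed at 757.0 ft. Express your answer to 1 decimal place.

Log law: V ∝ ln(z/z₀). From the pair, with r = V₁/V₂ = 0.64835,
ln z₀ = (ln z₁ − r·ln z₂)/(1 − r) = (4.1836 − 0.64835×6.0913)/0.35165 = 0.6662 → z₀ = 1.947 ft
V₃ = V₁ · ln(z₃/z₀)/ln(z₁/z₀) = 17.7 × 5.9632/3.5174 = 30.0076 m/s

30.0 m/s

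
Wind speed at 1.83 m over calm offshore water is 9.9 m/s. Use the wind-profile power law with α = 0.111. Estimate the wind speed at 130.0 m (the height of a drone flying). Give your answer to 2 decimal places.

Power-law profile: V₂ = V₁ · (z₂/z₁)^α
V₂ = 9.9 × (130.0/1.83)^0.111 = 9.9 × (71.0383)^0.111
    = 9.9 × 1.6052 = 15.8910 m/s

15.89 m/s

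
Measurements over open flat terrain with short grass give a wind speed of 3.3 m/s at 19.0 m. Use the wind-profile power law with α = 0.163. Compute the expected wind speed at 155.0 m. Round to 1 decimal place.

4.6 m/s

Power-law profile: V₂ = V₁ · (z₂/z₁)^α
V₂ = 3.3 × (155.0/19.0)^0.163 = 3.3 × (8.1579)^0.163
    = 3.3 × 1.4079 = 4.6462 m/s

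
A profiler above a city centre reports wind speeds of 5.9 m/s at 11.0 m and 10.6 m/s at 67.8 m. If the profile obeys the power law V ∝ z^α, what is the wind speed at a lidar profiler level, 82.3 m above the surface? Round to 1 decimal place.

11.3 m/s

First find α: α = ln(V₂/V₁)/ln(z₂/z₁) = ln(10.6/5.9)/ln(67.8/11.0) = 0.58590/1.81867 = 0.3222
Extrapolate from 67.8 m to 82.3 m: V₃ = 10.6 × (82.3/67.8)^0.3222 = 10.6 × 1.0644 = 11.2829 m/s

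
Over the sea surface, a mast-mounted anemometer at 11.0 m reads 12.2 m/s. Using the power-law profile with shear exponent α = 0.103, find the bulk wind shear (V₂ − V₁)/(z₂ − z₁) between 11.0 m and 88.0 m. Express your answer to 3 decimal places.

0.038 m/s/m

Power law: V₂ = V₁ · (z₂/z₁)^α = 12.2 × (8.0000)^0.103 = 15.1140 m/s
ΔV/Δz = (15.1140 − 12.2)/(88.0 − 11.0) = 2.9140/77.0000 = 0.03784 m/s/m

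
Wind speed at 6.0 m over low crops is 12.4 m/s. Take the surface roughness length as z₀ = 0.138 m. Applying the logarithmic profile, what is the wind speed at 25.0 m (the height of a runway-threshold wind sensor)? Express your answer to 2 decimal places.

17.09 m/s

Log law: V(z) ∝ ln(z/z₀), so V₂/V₁ = ln(z₂/z₀) / ln(z₁/z₀).
ln(25.0/0.138) = 5.1994, ln(6.0/0.138) = 3.7723
V₂ = 12.4 × 5.1994/3.7723 = 12.4 × 1.3783 = 17.0912 m/s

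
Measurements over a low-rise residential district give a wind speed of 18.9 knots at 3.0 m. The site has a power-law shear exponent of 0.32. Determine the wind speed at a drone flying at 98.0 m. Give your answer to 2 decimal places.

57.67 knots

Power-law profile: V₂ = V₁ · (z₂/z₁)^α
V₂ = 18.9 × (98.0/3.0)^0.32 = 18.9 × (32.6667)^0.32
    = 18.9 × 3.0515 = 57.6734 knots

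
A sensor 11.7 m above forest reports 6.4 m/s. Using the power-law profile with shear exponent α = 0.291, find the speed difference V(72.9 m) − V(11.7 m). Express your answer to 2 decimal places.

4.50 m/s

Power law: V₂ = V₁ · (z₂/z₁)^α = 6.4 × (6.2308)^0.291 = 10.8991 m/s
ΔV = 10.8991 − 6.4 = 4.4991 m/s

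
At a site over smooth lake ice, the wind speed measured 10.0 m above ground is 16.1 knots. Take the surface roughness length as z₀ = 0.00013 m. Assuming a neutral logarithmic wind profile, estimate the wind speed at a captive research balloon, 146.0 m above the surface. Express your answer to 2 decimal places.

19.94 knots

Log law: V(z) ∝ ln(z/z₀), so V₂/V₁ = ln(z₂/z₀) / ln(z₁/z₀).
ln(146.0/0.00013) = 13.9316, ln(10.0/0.00013) = 11.2506
V₂ = 16.1 × 13.9316/11.2506 = 16.1 × 1.2383 = 19.9366 knots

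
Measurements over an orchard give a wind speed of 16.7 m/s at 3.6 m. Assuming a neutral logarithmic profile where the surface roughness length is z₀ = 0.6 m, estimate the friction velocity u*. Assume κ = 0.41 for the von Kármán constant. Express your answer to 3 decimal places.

Log law: V(z) = (u*/κ) · ln(z/z₀) ⇒ u* = κ · V / ln(z/z₀)
u* = 0.41 × 16.7 / ln(3.6/0.6) = 0.41 × 16.7 / 1.7918
   = 6.8470 / 1.7918 = 3.8214 m/s

u* ≈ 3.821 m/s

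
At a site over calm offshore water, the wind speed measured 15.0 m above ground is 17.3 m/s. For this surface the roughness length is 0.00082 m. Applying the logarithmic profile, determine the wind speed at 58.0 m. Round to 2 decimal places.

Log law: V(z) ∝ ln(z/z₀), so V₂/V₁ = ln(z₂/z₀) / ln(z₁/z₀).
ln(58.0/0.00082) = 11.1666, ln(15.0/0.00082) = 9.8143
V₂ = 17.3 × 11.1666/9.8143 = 17.3 × 1.1378 = 19.6839 m/s

19.68 m/s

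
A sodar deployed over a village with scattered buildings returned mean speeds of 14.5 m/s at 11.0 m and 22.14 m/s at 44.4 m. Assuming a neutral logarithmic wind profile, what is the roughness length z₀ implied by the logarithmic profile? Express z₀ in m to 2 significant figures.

Log law: V(z) ∝ ln(z/z₀). With r = V₁/V₂ = 14.5/22.14 = 0.65492,
r · ln(z₂/z₀) = ln(z₁/z₀) ⇒ ln z₀ = (ln z₁ − r·ln z₂)/(1 − r)
ln z₀ = (2.39790 − 0.65492×3.79324) / 0.34508 = -0.2503
z₀ = exp(-0.2503) = 0.7785 m

z₀ ≈ 0.78 m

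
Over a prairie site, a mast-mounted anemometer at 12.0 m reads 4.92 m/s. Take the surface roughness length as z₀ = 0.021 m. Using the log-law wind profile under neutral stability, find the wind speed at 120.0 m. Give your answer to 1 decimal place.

Log law: V(z) ∝ ln(z/z₀), so V₂/V₁ = ln(z₂/z₀) / ln(z₁/z₀).
ln(120.0/0.021) = 8.6507, ln(12.0/0.021) = 6.3481
V₂ = 4.92 × 8.6507/6.3481 = 4.92 × 1.3627 = 6.7046 m/s

6.7 m/s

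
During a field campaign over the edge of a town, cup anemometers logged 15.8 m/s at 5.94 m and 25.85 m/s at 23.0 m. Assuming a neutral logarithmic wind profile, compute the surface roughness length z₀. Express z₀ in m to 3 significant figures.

z₀ ≈ 0.707 m

Log law: V(z) ∝ ln(z/z₀). With r = V₁/V₂ = 15.8/25.85 = 0.61122,
r · ln(z₂/z₀) = ln(z₁/z₀) ⇒ ln z₀ = (ln z₁ − r·ln z₂)/(1 − r)
ln z₀ = (1.78171 − 0.61122×3.13549) / 0.38878 = -0.3466
z₀ = exp(-0.3466) = 0.7071 m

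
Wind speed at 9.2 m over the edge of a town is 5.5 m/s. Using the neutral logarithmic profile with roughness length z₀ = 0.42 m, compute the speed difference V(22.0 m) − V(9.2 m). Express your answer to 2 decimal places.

Log law: V₂ = V₁ · ln(z₂/z₀)/ln(z₁/z₀) = 5.5 × 3.9585/3.0867 = 7.0535 m/s
ΔV = 7.0535 − 5.5 = 1.5535 m/s

1.55 m/s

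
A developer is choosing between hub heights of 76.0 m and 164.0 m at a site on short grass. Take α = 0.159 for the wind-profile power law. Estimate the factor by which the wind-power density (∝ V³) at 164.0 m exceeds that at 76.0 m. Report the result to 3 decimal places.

1.443

Speed ratio: V_B/V_A = (z_B/z_A)^α = (164.0/76.0)^0.159 = (2.1579)^0.159 = 1.13008
Power-density ratio: P_B/P_A = (V_B/V_A)³ = (1.13008)³ = 1.44322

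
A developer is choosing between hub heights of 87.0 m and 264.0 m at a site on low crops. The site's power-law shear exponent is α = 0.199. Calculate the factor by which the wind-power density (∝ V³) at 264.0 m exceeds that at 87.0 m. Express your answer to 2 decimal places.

1.94

Speed ratio: V_B/V_A = (z_B/z_A)^α = (264.0/87.0)^0.199 = (3.0345)^0.199 = 1.24720
Power-density ratio: P_B/P_A = (V_B/V_A)³ = (1.24720)³ = 1.94001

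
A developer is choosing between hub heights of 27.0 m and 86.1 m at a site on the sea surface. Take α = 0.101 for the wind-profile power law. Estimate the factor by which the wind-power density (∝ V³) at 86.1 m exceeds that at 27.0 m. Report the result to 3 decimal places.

1.421

Speed ratio: V_B/V_A = (z_B/z_A)^α = (86.1/27.0)^0.101 = (3.1889)^0.101 = 1.12426
Power-density ratio: P_B/P_A = (V_B/V_A)³ = (1.12426)³ = 1.42103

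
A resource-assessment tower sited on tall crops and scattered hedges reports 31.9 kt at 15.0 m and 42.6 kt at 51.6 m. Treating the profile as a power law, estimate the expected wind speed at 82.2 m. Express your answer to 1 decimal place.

47.5 kt

First find α: α = ln(V₂/V₁)/ln(z₂/z₁) = ln(42.6/31.9)/ln(51.6/15.0) = 0.28925/1.23547 = 0.2341
Extrapolate from 51.6 m to 82.2 m: V₃ = 42.6 × (82.2/51.6)^0.2341 = 42.6 × 1.1152 = 47.5066 kt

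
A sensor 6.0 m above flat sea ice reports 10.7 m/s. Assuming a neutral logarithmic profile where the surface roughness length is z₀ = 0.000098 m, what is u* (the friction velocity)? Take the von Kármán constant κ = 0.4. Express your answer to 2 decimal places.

Log law: V(z) = (u*/κ) · ln(z/z₀) ⇒ u* = κ · V / ln(z/z₀)
u* = 0.4 × 10.7 / ln(6.0/0.000098) = 0.4 × 10.7 / 11.0223
   = 4.2800 / 11.0223 = 0.3883 m/s

u* ≈ 0.39 m/s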